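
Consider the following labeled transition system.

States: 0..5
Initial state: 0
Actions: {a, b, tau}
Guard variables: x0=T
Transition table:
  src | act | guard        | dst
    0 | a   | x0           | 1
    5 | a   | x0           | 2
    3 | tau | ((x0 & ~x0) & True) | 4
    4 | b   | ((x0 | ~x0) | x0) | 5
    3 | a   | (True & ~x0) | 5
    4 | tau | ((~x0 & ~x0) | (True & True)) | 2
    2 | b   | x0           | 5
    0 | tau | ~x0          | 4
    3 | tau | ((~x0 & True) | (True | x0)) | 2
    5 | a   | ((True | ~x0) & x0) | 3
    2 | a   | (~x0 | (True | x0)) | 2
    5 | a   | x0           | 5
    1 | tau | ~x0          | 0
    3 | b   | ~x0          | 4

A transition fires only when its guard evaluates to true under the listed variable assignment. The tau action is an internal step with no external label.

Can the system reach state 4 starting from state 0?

After dropping false guards: 9 live edges.
Layer 0: {0}
Layer 1: {1}  now seen {0,1}
R = {0,1}

Answer: UNREACHABLE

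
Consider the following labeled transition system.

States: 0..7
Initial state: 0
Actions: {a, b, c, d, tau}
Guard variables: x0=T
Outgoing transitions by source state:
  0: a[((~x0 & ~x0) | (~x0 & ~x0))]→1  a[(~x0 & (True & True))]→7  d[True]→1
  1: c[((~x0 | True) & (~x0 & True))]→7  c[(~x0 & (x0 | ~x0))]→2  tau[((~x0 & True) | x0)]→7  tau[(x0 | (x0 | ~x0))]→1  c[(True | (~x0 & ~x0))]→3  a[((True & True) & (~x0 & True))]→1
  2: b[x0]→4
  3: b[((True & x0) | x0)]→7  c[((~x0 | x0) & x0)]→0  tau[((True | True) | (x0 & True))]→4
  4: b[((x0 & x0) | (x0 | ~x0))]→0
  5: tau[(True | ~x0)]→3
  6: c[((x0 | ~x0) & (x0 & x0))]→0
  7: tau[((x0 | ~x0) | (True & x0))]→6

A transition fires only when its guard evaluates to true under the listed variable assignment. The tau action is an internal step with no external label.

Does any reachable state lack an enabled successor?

Reach set: {0,1,3,4,6,7}
  0: d→1  [deg 1]
  1: c→3  tau→1  tau→7  [deg 3]
  3: b→7  c→0  tau→4  [deg 3]
  4: b→0  [deg 1]
  6: c→0  [deg 1]
  7: tau→6  [deg 1]

Answer: DEADLOCK-FREE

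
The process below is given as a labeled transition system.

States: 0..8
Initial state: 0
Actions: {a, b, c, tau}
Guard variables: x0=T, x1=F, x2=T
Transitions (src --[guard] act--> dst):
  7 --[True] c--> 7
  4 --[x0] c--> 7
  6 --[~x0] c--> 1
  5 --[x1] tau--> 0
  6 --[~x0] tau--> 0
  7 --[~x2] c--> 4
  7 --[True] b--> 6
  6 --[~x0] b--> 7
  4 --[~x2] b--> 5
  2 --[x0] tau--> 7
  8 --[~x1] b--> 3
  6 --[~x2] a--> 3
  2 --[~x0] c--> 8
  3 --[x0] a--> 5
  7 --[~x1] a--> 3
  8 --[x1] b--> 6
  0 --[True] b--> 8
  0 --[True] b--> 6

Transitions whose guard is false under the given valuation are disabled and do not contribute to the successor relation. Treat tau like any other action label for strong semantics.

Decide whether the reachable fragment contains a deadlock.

Reach set: {0,3,5,6,8}
  0: b→6  b→8  [deg 2]
  3: a→5  [deg 1]
  5: ∅  [no exit]
  6: ∅  [no exit]
  8: b→3  [deg 1]
witness 5: b·b·a

Answer: DEADLOCK at state 5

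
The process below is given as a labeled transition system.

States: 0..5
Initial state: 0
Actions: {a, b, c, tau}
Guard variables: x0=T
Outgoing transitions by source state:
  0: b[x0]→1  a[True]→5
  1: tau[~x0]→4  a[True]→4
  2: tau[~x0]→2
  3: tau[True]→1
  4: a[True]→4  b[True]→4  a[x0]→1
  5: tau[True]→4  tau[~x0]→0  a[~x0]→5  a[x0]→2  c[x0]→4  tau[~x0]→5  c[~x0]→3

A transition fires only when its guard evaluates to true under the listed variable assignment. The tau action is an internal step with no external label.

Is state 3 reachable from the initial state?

Answer: UNREACHABLE

Analysis:
Guard filter leaves 10 enabled edge(s).
Layer 0: {0}
Layer 1: {1,5}  now seen {0,1,5}
Layer 2: {2,4}  now seen {0,1,2,4,5}
Reach set: {0,1,2,4,5}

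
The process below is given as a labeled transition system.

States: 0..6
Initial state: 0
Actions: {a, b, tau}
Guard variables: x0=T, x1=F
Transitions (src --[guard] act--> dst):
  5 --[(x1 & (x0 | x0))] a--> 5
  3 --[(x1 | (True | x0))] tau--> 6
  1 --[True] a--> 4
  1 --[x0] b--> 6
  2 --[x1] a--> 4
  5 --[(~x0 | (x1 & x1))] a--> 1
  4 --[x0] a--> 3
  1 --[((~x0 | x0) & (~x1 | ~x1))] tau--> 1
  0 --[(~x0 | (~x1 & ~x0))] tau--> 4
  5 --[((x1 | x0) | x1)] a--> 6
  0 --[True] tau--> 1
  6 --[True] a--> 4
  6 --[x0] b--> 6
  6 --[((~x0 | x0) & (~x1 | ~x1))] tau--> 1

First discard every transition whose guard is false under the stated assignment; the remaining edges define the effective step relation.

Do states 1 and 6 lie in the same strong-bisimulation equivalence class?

Compute ~ classes (split until stable):
  P[0] = {{0,1,2,3,4,5,6}}
  P[1] = {{0,3},{1,6},{2},{4,5}}
  P[2] = {{0,3},{1,6},{2},{4},{5}}
Fixed point at round 3; 5 class(es).
class of 1: {1,6}; class of 6: {1,6}

Answer: BISIMILAR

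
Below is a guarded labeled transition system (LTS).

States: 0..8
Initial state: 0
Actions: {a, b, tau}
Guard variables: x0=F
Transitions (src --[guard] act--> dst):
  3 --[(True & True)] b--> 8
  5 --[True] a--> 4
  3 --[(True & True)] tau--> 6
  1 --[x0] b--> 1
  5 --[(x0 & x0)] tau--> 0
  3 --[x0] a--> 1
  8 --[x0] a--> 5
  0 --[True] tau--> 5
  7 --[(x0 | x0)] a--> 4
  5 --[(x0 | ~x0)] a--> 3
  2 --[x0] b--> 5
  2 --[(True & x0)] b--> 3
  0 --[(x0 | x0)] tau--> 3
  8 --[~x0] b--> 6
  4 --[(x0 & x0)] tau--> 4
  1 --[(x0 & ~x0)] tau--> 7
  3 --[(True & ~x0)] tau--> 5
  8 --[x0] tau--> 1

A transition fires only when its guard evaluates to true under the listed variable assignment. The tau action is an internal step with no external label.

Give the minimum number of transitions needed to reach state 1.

Answer: UNREACHABLE

Working:
Layered search for 1:
  Layer 0: {0}
  Layer 1: {5}
  Layer 2: {3,4}
  Layer 3: {6,8}
1 never appears.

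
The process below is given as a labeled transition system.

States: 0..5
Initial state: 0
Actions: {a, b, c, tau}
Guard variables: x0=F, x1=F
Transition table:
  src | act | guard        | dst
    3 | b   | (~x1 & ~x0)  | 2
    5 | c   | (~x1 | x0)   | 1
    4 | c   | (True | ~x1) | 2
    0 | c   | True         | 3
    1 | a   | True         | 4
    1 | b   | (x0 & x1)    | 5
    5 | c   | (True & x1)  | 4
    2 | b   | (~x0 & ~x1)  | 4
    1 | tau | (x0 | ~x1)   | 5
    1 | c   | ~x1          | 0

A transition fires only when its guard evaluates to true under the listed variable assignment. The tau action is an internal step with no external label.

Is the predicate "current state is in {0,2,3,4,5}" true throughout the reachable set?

Allowed set {0,2,3,4,5}
Reachable = {0,2,3,4}
  0: ok
  2: ok
  3: ok
  4: ok

Answer: INVARIANT HOLDS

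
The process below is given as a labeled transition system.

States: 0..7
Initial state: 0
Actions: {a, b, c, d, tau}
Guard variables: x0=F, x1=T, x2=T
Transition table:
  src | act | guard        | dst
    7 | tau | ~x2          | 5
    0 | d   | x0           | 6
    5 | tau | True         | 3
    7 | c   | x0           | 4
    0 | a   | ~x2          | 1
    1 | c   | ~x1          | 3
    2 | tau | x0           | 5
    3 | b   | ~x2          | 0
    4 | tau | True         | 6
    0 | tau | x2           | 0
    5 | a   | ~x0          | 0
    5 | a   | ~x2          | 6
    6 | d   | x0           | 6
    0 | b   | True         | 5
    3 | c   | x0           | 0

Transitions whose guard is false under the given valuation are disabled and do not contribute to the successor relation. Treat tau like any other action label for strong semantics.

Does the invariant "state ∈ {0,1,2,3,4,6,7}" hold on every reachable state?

Answer: INVARIANT VIOLATED at state 5

Working:
Inv-set: {0,1,2,3,4,6,7}
R = {0,3,5}
  0: ok
  3: ok
  5: ✗ unsafe
reach 5 via b — violates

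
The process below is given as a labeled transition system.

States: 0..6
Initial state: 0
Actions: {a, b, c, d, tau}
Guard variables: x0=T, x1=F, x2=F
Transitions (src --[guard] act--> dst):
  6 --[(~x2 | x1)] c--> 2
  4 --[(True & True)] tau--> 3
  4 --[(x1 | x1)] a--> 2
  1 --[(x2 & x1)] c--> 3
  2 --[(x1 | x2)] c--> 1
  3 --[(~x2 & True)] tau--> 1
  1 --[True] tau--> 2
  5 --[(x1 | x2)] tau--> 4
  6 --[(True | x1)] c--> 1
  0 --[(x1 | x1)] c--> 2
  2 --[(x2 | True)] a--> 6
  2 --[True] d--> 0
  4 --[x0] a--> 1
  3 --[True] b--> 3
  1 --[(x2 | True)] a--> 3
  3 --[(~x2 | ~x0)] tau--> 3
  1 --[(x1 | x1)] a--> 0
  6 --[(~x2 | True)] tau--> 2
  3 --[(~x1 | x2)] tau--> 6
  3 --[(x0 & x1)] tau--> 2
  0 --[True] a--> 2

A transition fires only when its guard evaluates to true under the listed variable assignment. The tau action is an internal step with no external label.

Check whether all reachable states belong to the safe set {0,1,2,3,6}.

Inv-set: {0,1,2,3,6}
R = {0,1,2,3,6}
  0: ✓
  1: ✓
  2: ✓
  3: ✓
  6: ✓

Answer: INVARIANT HOLDS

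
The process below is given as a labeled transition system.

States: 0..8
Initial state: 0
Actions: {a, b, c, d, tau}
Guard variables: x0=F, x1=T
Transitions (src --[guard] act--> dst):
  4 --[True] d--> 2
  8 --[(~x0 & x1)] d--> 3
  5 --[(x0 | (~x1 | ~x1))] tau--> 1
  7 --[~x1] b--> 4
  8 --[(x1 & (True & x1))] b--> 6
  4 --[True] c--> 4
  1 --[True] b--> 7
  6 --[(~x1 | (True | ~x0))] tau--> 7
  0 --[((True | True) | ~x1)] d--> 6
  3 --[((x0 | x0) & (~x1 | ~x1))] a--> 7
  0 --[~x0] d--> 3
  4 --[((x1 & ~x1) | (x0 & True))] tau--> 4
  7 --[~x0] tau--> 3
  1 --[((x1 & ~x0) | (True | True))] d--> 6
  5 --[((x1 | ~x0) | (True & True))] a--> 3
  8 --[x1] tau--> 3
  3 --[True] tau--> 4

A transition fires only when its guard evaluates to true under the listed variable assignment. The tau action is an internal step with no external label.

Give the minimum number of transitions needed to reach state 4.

Answer: 2

Trace:
Layered search for 4:
  Layer 0: {0}
  Layer 1: {3,6}
  Layer 2: {4,7}
4 enters at depth 2; path d·tau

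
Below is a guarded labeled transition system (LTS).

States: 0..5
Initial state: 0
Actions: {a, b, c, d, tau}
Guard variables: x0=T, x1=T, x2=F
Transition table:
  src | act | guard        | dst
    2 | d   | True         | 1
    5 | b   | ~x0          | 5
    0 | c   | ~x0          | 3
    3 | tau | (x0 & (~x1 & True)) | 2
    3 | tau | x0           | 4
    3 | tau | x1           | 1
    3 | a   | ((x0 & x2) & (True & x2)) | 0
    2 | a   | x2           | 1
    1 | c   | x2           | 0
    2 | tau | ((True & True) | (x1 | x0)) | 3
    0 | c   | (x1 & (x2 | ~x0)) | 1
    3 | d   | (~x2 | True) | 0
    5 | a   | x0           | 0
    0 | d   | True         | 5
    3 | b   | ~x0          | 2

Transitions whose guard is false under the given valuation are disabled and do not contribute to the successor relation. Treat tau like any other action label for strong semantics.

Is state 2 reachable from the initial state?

Answer: UNREACHABLE

Trace:
7 transition(s) survive guard evaluation.
depth 0: {0}
depth 1: {5}  cumulative {0,5}
Reach set: {0,5}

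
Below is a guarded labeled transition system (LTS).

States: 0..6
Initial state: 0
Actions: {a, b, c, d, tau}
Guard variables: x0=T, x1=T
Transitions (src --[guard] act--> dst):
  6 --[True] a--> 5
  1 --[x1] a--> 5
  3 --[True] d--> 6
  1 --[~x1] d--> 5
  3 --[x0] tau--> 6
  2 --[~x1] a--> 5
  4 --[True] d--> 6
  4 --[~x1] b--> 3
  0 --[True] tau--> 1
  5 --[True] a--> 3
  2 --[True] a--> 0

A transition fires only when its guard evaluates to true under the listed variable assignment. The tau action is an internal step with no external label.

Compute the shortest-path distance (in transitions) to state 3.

Answer: 3

Trace:
BFS to 3:
  depth 0: {0}
  depth 1: {1}
  depth 2: {5}
  depth 3: {3}
first hit 3 at d=3 via tau·a·a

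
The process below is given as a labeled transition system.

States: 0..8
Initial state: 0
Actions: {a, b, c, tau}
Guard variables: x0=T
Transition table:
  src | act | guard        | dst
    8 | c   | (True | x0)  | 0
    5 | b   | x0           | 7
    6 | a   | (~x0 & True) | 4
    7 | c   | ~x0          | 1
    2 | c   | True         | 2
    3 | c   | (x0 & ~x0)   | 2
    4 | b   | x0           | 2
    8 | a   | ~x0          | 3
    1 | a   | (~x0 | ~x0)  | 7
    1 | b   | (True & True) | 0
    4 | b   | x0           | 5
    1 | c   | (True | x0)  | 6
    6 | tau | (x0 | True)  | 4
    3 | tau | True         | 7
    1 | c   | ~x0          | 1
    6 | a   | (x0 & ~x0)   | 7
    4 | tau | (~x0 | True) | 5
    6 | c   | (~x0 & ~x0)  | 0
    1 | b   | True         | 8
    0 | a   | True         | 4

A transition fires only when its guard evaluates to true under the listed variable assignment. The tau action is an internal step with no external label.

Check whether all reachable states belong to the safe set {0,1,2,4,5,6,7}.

Allowed set {0,1,2,4,5,6,7}
R = {0,2,4,5,7}
  0: ok
  2: ok
  4: ok
  5: ok
  7: ok

Answer: INVARIANT HOLDS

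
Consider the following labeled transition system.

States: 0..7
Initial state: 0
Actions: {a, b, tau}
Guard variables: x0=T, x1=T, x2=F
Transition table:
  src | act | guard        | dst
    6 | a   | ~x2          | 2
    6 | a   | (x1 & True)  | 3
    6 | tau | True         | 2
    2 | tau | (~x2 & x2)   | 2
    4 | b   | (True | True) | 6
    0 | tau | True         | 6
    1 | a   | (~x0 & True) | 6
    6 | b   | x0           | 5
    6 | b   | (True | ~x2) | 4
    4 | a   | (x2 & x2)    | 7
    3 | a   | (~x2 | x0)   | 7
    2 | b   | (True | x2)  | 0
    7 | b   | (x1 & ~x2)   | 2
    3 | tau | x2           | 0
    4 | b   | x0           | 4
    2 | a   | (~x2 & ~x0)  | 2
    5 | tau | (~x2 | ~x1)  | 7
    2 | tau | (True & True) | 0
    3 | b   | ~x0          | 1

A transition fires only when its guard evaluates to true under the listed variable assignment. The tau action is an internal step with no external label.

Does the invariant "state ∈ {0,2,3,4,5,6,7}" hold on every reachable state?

Answer: INVARIANT HOLDS

Working:
Inv-set: {0,2,3,4,5,6,7}
R = {0,2,3,4,5,6,7}
  0: ✓
  2: ✓
  3: ✓
  4: ✓
  5: ✓
  6: ✓
  7: ✓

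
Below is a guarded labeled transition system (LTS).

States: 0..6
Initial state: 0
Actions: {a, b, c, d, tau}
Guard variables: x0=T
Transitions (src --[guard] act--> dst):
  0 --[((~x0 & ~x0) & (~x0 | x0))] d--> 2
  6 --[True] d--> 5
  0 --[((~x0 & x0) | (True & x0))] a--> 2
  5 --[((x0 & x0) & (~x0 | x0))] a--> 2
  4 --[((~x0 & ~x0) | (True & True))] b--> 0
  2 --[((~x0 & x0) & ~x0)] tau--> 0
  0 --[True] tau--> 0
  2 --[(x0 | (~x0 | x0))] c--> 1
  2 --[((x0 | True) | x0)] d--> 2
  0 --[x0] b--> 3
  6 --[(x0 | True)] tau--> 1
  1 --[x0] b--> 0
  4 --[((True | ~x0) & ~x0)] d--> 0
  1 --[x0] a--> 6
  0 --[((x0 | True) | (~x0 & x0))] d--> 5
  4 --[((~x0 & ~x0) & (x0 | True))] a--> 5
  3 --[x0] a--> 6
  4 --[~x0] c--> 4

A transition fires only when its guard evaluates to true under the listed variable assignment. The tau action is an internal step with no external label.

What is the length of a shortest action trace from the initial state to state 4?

Answer: UNREACHABLE

Working:
Breadth-first toward 4:
  depth 0: {0}
  depth 1: {2,3,5}
  depth 2: {1,6}
4 never appears.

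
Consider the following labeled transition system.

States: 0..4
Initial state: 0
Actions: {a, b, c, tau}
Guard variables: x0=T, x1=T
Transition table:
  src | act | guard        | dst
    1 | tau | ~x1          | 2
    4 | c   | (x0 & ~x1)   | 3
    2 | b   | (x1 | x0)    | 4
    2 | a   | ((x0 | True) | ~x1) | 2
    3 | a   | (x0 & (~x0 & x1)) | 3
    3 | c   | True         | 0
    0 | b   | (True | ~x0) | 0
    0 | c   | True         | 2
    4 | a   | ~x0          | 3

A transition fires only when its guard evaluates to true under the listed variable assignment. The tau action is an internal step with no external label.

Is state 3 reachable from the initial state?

After dropping false guards: 5 live edges.
L0 = {0}
L1 = {2}  cumulative {0,2}
L2 = {4}  cumulative {0,2,4}
Reach set: {0,2,4}

Answer: UNREACHABLE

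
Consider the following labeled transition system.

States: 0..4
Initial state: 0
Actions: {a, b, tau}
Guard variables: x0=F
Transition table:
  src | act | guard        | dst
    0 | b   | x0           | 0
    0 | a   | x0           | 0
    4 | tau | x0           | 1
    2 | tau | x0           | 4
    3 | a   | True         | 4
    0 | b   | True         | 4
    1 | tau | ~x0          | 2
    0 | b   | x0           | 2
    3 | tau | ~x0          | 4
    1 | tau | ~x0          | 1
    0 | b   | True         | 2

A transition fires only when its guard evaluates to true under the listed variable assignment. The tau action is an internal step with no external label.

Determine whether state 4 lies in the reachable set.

Guard filter leaves 6 enabled edge(s).
depth 0: {0}
depth 1: {2,4}  now seen {0,2,4}
Reachable = {0,2,4}
trace reaching 4: b

Answer: REACHABLE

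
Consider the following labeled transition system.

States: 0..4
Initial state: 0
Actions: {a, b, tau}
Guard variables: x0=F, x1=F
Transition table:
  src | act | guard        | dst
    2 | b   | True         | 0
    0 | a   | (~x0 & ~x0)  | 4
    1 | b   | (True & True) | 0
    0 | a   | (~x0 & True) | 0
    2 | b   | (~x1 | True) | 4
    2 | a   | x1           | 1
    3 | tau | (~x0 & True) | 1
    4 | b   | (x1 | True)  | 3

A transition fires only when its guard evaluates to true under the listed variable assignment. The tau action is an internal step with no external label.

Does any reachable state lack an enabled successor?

Answer: DEADLOCK-FREE

Analysis:
R = {0,1,3,4}
  0: a→0  a→4  [2 out]
  1: b→0  [1 out]
  3: tau→1  [1 out]
  4: b→3  [1 out]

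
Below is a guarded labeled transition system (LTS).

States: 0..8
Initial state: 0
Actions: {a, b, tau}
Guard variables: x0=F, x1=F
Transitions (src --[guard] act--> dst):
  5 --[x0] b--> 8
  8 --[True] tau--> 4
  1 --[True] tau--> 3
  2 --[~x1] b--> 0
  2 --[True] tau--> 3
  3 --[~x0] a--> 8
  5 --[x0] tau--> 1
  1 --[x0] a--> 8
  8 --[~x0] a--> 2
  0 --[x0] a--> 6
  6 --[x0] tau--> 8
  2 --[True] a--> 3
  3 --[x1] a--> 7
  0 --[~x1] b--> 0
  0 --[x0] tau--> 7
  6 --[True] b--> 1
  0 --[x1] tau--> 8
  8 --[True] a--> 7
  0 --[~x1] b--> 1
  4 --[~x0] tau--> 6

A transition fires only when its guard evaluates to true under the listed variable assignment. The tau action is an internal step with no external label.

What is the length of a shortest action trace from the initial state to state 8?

Layered search for 8:
  Layer 0: {0}
  Layer 1: {1}
  Layer 2: {3}
  Layer 3: {8}
first hit 8 at d=3 via b·tau·a

Answer: 3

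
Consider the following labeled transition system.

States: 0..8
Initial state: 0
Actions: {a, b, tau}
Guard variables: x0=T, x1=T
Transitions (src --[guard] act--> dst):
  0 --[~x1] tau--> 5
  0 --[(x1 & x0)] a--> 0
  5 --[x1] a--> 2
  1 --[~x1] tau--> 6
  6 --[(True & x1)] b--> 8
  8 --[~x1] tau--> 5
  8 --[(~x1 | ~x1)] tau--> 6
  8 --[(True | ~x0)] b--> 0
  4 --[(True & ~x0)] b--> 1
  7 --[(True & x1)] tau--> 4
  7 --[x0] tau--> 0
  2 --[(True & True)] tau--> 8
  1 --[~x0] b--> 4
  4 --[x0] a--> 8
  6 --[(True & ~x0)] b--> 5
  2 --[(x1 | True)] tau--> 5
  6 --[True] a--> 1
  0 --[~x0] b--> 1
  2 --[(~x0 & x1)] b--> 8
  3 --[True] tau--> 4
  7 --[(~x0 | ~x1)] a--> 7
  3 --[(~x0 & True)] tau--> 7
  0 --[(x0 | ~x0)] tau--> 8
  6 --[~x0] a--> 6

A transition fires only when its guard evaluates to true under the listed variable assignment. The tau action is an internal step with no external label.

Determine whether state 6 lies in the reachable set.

Guard filter leaves 12 enabled edge(s).
depth 0: {0}
depth 1: {8}  total {0,8}
Reach set: {0,8}

Answer: UNREACHABLE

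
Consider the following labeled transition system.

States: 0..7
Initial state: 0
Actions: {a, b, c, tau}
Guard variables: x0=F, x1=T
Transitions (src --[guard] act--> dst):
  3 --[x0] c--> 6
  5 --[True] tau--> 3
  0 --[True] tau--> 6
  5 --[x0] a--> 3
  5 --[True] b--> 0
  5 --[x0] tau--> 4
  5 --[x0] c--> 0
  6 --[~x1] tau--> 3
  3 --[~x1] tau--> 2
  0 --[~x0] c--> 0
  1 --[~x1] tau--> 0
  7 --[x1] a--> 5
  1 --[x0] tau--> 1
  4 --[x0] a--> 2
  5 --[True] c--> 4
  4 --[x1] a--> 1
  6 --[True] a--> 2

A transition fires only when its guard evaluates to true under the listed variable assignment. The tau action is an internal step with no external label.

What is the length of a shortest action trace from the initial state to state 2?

BFS to 2:
  Layer 0: {0}
  Layer 1: {6}
  Layer 2: {2}
2 enters at depth 2; path tau·a

Answer: 2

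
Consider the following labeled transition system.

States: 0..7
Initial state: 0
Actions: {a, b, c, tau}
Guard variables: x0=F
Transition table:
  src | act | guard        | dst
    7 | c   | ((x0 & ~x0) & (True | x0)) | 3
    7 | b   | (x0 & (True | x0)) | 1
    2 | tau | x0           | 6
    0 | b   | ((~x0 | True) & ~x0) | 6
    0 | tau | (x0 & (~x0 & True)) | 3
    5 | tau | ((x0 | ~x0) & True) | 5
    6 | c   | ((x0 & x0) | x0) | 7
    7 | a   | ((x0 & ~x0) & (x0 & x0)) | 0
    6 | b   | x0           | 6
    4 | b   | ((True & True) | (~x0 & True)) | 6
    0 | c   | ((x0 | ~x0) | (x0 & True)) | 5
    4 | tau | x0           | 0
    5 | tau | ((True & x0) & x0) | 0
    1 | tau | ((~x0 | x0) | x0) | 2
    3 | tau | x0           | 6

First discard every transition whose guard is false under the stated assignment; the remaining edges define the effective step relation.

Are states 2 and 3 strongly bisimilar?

Answer: BISIMILAR

Working:
Refine partition for ~:
  P[0] = {{0,1,2,3,4,5,6,7}}
  P[1] = {{0},{1,5},{2,3,6,7},{4}}
  P[2] = {{0},{1},{2,3,6,7},{4},{5}}
Fixed point at round 3; 5 class(es).
2∈{2,3,6,7}, 3∈{2,3,6,7}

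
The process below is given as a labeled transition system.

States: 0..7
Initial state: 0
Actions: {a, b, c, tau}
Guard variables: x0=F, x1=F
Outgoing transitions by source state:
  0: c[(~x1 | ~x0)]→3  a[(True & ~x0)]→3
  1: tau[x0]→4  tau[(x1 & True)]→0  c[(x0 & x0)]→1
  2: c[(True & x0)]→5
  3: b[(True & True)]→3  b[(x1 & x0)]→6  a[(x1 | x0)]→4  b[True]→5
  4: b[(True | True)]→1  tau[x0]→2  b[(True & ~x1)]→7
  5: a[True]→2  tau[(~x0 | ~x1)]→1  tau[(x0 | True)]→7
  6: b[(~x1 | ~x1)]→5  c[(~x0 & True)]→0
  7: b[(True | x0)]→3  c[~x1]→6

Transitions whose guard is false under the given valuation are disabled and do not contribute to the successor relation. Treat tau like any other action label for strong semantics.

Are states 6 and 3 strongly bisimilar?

Refine partition for ~:
  P[0] = {{0,1,2,3,4,5,6,7}}
  P[1] = {{0},{1,2},{3,4},{5},{6,7}}
  P[2] = {{0},{1,2},{3},{4},{5},{6},{7}}
7 equivalence class(es) (converged in 3)
[6]={6}  [3]={3}

Answer: NOT BISIMILAR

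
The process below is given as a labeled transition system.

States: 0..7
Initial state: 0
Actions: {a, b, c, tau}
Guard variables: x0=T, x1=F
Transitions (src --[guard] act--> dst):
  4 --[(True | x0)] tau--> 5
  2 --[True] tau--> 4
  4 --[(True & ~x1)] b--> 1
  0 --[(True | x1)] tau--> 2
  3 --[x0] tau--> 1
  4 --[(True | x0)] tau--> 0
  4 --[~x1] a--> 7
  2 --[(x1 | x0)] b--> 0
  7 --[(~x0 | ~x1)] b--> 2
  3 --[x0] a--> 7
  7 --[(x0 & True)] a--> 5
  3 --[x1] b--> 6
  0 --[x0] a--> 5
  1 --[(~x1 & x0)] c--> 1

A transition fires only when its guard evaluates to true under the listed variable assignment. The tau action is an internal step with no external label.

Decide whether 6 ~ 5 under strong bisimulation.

Answer: BISIMILAR

Trace:
Compute ~ classes (split until stable):
  round 0: {{0,1,2,3,4,5,6,7}}
  round 1: {{0,3},{1},{2},{4},{5,6},{7}}
  round 2: {{0},{1},{2},{3},{4},{5,6},{7}}
stable after 3 split(s): 7 block(s)
class of 6: {5,6}; class of 5: {5,6}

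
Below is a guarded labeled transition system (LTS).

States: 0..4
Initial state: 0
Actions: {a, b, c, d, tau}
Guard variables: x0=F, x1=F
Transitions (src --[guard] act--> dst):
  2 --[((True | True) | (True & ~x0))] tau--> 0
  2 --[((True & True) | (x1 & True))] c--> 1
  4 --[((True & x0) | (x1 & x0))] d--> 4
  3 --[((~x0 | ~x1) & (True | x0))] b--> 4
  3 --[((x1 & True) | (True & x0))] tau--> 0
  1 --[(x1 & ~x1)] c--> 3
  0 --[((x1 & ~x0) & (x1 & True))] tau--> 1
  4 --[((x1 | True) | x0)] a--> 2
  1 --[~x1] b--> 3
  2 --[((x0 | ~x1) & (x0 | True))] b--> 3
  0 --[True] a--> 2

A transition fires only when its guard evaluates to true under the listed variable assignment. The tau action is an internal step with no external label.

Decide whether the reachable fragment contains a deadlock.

Answer: DEADLOCK-FREE

Trace:
R = {0,1,2,3,4}
  0: a→2  [1 exit(s)]
  1: b→3  [1 exit(s)]
  2: b→3  c→1  tau→0  [3 exit(s)]
  3: b→4  [1 exit(s)]
  4: a→2  [1 exit(s)]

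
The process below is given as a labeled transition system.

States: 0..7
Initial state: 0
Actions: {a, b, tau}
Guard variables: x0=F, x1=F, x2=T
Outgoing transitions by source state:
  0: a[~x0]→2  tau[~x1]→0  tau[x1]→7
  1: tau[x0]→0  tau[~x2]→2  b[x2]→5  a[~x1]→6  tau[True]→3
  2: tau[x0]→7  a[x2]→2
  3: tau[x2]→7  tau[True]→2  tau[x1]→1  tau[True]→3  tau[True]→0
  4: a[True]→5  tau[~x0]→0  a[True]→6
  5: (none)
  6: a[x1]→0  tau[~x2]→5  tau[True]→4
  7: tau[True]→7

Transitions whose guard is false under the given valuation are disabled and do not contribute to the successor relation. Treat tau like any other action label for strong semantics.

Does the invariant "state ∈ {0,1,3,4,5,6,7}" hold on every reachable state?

Inv-set: {0,1,3,4,5,6,7}
Reach set: {0,2}
  0: safe
  2: ✗ unsafe
witness against invariant: a → 2

Answer: INVARIANT VIOLATED at state 2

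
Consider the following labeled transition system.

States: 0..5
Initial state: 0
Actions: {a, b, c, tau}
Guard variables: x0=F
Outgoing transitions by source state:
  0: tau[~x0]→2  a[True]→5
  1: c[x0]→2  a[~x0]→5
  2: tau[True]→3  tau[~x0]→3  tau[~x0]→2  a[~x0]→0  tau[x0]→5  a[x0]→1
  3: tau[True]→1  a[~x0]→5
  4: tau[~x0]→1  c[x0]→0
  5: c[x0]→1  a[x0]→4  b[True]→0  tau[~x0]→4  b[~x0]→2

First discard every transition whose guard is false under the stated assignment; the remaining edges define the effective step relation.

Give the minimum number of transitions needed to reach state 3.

BFS to 3:
  Layer 0: {0}
  Layer 1: {2,5}
  Layer 2: {3,4}
depth(3)=2, e.g. tau·tau

Answer: 2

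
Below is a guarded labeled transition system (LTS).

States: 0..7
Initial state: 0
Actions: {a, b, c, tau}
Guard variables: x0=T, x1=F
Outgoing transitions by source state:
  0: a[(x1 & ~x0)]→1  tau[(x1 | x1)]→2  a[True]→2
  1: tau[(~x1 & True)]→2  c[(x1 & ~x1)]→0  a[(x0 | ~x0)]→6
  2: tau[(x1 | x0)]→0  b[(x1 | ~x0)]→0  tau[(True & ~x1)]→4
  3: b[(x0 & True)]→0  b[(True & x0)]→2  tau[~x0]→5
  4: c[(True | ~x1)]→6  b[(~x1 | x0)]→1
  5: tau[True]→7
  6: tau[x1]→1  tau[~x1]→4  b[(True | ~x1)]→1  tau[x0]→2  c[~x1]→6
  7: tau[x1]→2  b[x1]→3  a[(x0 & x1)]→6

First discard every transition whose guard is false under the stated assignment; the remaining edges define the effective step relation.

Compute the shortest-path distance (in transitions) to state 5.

Layered search for 5:
  depth 0: {0}
  depth 1: {2}
  depth 2: {4}
  depth 3: {1,6}
5 never appears.

Answer: UNREACHABLE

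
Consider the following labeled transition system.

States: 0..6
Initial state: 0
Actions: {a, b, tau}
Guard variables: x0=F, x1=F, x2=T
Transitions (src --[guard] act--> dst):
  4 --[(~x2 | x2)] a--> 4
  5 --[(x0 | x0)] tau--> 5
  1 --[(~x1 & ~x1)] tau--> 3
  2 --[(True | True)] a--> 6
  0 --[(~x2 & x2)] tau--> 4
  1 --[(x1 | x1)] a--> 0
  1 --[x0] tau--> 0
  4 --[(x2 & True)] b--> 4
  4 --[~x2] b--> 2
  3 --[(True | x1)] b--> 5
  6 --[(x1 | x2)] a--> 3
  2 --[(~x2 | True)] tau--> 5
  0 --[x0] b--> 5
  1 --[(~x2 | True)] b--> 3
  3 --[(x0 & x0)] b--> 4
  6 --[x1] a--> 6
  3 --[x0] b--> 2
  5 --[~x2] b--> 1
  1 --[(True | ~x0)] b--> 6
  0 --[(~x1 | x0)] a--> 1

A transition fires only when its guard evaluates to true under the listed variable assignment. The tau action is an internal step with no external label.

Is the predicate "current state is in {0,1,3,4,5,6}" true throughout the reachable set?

Answer: INVARIANT HOLDS

Working:
Inv-set: {0,1,3,4,5,6}
Reachable = {0,1,3,5,6}
  0: ✓
  1: ✓
  3: ✓
  5: ✓
  6: ✓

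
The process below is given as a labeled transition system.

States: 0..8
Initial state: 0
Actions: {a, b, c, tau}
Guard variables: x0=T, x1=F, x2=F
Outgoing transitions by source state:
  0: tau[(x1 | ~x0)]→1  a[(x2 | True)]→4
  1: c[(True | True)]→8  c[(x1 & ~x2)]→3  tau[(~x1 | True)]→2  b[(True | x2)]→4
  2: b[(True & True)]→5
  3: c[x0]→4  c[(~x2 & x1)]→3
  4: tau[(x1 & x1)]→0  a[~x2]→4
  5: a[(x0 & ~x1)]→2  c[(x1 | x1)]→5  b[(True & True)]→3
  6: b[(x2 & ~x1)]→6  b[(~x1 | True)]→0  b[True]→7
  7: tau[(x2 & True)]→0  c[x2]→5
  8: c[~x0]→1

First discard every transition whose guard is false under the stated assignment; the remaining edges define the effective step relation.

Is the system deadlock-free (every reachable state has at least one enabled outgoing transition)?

Reach set: {0,4}
  0: a→4  [1 exit(s)]
  4: a→4  [1 exit(s)]

Answer: DEADLOCK-FREE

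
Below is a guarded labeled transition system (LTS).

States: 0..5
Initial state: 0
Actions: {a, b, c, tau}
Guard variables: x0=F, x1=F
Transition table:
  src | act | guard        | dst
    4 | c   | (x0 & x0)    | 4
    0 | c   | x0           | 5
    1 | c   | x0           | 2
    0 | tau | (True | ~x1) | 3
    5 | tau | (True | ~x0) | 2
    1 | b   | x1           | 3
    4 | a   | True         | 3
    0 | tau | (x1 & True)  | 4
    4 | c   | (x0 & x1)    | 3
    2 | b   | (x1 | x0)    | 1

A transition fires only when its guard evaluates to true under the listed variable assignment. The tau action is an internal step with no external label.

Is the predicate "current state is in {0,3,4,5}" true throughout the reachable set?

Safe = {0,3,4,5}
Reachable = {0,3}
  0: safe
  3: safe

Answer: INVARIANT HOLDS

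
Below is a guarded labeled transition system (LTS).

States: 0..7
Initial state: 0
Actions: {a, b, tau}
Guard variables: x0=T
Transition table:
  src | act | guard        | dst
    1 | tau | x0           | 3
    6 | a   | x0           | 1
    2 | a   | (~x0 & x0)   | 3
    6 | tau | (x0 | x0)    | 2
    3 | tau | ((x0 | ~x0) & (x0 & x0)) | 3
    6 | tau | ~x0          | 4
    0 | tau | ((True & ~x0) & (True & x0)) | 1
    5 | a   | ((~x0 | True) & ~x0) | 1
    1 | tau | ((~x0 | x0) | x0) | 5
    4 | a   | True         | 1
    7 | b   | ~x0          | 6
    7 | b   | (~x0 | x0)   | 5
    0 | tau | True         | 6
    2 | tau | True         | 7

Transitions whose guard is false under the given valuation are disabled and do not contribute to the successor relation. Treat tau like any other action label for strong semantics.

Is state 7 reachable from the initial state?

Answer: REACHABLE

Analysis:
After dropping false guards: 9 live edges.
L0 = {0}
L1 = {6}  total {0,6}
L2 = {1,2}  total {0,1,2,6}
L3 = {3,5,7}  total {0,1,2,3,5,6,7}
Reach set: {0,1,2,3,5,6,7}
Path to 7: tau·tau·tau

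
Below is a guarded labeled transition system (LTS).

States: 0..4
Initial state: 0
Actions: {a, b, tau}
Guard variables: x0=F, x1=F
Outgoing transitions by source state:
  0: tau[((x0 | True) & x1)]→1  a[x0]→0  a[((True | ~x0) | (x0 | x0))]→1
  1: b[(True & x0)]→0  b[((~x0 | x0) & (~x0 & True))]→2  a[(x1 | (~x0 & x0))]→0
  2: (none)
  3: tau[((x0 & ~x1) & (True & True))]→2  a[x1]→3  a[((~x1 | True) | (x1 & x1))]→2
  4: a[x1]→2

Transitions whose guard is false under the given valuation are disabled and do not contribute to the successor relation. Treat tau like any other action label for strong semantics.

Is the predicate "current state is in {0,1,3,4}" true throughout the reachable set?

Answer: INVARIANT VIOLATED at state 2

Analysis:
Allowed set {0,1,3,4}
R = {0,1,2}
  0: ok
  1: ok
  2: VIOLATES
counterexample path to 2: a·b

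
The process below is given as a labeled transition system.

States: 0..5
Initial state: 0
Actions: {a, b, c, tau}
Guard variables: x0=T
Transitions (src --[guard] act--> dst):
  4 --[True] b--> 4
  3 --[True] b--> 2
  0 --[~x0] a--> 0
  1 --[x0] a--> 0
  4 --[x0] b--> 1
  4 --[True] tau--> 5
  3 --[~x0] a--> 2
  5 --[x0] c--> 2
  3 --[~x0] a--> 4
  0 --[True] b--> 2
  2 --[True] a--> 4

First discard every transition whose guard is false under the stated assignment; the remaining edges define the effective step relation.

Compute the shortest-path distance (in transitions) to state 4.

BFS to 4:
  L0 = {0}
  L1 = {2}
  L2 = {4}
first hit 4 at d=2 via b·a

Answer: 2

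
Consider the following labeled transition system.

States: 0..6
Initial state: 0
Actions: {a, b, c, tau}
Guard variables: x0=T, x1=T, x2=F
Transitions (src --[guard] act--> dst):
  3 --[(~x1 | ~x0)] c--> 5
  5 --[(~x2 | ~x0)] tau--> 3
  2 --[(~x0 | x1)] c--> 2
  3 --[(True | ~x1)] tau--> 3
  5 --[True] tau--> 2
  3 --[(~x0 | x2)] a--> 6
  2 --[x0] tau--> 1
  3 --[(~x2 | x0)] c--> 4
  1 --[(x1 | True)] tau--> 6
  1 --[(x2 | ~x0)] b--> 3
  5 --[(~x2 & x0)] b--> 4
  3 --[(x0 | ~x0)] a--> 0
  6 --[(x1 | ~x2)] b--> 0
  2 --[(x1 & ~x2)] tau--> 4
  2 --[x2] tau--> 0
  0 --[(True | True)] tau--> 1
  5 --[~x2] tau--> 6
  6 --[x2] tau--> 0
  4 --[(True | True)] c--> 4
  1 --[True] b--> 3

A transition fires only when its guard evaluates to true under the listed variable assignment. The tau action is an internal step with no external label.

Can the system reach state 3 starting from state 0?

Guard filter leaves 15 enabled edge(s).
depth 0: {0}
depth 1: {1}  now seen {0,1}
depth 2: {3,6}  now seen {0,1,3,6}
depth 3: {4}  now seen {0,1,3,4,6}
Reach set: {0,1,3,4,6}
trace reaching 3: tau·b

Answer: REACHABLE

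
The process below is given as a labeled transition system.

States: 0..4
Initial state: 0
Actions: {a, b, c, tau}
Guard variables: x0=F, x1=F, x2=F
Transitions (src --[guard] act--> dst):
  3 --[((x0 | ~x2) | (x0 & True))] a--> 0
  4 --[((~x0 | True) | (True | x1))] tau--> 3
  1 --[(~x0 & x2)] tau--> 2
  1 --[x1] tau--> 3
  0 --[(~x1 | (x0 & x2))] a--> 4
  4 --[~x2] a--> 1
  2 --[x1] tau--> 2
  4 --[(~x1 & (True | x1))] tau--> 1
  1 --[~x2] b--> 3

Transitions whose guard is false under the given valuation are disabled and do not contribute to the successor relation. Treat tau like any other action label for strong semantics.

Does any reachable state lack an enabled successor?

Answer: DEADLOCK-FREE

Analysis:
Reachable = {0,1,3,4}
  0: a→4  [1 exit(s)]
  1: b→3  [1 exit(s)]
  3: a→0  [1 exit(s)]
  4: a→1  tau→1  tau→3  [3 exit(s)]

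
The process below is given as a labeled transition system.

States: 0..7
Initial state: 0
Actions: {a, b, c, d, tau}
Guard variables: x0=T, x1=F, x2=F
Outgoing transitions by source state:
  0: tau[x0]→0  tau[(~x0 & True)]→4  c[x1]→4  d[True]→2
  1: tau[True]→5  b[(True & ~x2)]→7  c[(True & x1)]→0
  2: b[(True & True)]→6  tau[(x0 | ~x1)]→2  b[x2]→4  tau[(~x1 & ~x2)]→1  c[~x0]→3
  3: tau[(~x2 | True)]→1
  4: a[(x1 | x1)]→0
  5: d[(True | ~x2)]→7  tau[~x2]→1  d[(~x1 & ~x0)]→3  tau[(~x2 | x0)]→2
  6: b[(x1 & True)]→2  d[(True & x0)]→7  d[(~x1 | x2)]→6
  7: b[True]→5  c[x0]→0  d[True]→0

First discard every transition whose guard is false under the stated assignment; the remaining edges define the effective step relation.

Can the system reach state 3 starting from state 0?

Answer: UNREACHABLE

Trace:
Guard filter leaves 16 enabled edge(s).
Layer 0: {0}
Layer 1: {2}  total {0,2}
Layer 2: {1,6}  total {0,1,2,6}
Layer 3: {5,7}  total {0,1,2,5,6,7}
Reachable = {0,1,2,5,6,7}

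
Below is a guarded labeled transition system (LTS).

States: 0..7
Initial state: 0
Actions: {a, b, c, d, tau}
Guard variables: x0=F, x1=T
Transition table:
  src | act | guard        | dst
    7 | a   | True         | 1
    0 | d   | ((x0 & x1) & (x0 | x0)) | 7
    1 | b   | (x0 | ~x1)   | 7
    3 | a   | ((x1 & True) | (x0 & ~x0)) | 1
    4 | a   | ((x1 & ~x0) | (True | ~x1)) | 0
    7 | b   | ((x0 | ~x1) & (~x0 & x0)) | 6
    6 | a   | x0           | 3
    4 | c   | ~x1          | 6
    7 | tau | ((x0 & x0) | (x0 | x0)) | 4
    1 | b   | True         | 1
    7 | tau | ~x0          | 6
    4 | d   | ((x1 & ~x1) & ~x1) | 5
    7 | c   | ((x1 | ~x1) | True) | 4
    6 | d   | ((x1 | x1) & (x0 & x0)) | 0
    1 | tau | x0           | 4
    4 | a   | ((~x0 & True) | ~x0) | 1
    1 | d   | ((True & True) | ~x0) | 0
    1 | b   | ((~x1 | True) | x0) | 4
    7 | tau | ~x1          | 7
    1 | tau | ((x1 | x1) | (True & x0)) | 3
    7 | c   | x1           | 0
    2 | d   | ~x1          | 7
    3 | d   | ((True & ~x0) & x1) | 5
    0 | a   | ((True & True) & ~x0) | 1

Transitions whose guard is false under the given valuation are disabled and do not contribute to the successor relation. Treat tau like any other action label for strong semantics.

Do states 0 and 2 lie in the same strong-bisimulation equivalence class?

Answer: NOT BISIMILAR

Working:
Refine partition for ~:
  P[0] = {{0,1,2,3,4,5,6,7}}
  P[1] = {{0,4},{1},{2,5,6},{3},{7}}
  P[2] = {{0},{1},{2,5,6},{3},{4},{7}}
6 equivalence class(es) (converged in 3)
class of 0: {0}; class of 2: {2,5,6}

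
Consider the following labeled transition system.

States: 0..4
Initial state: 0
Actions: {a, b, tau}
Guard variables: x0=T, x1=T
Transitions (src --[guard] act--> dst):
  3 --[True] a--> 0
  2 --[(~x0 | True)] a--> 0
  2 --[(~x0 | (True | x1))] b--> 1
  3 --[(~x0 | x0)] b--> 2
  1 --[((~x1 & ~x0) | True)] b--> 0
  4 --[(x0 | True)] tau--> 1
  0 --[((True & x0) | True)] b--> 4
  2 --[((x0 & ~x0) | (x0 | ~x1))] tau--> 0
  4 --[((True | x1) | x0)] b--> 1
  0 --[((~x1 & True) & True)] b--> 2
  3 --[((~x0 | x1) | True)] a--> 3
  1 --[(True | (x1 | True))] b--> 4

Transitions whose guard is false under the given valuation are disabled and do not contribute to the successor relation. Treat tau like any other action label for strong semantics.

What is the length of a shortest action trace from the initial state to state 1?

Answer: 2

Analysis:
BFS to 1:
  depth 0: {0}
  depth 1: {4}
  depth 2: {1}
1 enters at depth 2; path b·b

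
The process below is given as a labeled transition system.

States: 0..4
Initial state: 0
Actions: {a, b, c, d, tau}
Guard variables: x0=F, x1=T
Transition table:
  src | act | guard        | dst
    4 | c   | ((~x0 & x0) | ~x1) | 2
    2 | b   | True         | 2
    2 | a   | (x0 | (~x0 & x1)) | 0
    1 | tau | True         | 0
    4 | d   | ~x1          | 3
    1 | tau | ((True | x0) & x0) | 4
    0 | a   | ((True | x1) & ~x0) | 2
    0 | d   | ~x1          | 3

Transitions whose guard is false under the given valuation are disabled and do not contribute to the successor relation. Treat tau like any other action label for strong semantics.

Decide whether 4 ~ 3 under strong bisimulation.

Answer: BISIMILAR

Trace:
Bisimulation quotient by refinement:
  round 0: {{0,1,2,3,4}}
  round 1: {{0},{1},{2},{3,4}}
Fixed point at round 2; 4 class(es).
4∈{3,4}, 3∈{3,4}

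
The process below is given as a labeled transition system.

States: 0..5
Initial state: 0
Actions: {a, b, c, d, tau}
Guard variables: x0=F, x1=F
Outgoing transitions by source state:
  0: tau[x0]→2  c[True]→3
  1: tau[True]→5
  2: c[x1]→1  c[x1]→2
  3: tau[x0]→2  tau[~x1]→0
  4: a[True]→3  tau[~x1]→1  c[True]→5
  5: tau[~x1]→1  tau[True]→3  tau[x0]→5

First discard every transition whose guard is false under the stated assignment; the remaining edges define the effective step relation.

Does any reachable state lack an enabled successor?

Answer: DEADLOCK-FREE

Working:
R = {0,3}
  0: c→3  [1 exit(s)]
  3: tau→0  [1 exit(s)]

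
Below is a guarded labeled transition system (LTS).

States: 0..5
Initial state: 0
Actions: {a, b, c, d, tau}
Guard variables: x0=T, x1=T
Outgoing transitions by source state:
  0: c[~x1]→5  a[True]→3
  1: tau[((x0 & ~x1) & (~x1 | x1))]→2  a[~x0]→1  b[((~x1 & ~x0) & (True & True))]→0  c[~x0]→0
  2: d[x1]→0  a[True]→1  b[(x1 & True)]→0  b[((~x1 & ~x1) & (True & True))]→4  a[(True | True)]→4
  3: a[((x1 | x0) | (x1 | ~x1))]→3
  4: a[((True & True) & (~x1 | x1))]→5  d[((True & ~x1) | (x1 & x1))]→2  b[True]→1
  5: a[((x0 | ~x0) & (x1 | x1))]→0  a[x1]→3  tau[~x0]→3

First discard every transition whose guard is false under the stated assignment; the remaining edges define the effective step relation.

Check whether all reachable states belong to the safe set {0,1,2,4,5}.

Answer: INVARIANT VIOLATED at state 3

Analysis:
Safe = {0,1,2,4,5}
Reachable = {0,3}
  0: ok
  3: VIOLATES
reach 3 via a — violates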